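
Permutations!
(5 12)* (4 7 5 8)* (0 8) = [8, 1, 2, 3, 7, 12, 6, 5, 4, 9, 10, 11, 0] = (0 8 4 7 5 12)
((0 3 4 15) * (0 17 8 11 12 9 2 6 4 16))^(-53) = (0 3 16)(2 6 4 15 17 8 11 12 9)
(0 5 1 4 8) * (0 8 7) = (8)(0 5 1 4 7) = [5, 4, 2, 3, 7, 1, 6, 0, 8]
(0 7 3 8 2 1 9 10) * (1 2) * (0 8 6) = (0 7 3 6)(1 9 10 8) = [7, 9, 2, 6, 4, 5, 0, 3, 1, 10, 8]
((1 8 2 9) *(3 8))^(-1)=((1 3 8 2 9))^(-1)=(1 9 2 8 3)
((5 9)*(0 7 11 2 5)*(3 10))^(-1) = ((0 7 11 2 5 9)(3 10))^(-1) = (0 9 5 2 11 7)(3 10)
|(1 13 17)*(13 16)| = |(1 16 13 17)| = 4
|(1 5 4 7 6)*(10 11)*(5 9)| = |(1 9 5 4 7 6)(10 11)| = 6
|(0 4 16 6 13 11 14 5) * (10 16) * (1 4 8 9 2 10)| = |(0 8 9 2 10 16 6 13 11 14 5)(1 4)| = 22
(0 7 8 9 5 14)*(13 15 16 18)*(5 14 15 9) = (0 7 8 5 15 16 18 13 9 14) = [7, 1, 2, 3, 4, 15, 6, 8, 5, 14, 10, 11, 12, 9, 0, 16, 18, 17, 13]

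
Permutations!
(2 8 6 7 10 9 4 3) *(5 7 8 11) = [0, 1, 11, 2, 3, 7, 8, 10, 6, 4, 9, 5] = (2 11 5 7 10 9 4 3)(6 8)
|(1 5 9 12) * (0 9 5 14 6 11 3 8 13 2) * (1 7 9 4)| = |(0 4 1 14 6 11 3 8 13 2)(7 9 12)| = 30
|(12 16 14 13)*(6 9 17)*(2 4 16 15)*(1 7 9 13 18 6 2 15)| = |(1 7 9 17 2 4 16 14 18 6 13 12)| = 12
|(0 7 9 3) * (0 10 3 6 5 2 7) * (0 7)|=|(0 7 9 6 5 2)(3 10)|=6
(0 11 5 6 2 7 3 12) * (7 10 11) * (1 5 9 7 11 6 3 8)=(0 11 9 7 8 1 5 3 12)(2 10 6)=[11, 5, 10, 12, 4, 3, 2, 8, 1, 7, 6, 9, 0]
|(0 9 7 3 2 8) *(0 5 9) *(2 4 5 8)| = |(3 4 5 9 7)| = 5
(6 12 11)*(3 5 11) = (3 5 11 6 12) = [0, 1, 2, 5, 4, 11, 12, 7, 8, 9, 10, 6, 3]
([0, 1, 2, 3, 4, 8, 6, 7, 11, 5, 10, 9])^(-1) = (5 9 11 8)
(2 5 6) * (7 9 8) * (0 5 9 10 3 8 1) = (0 5 6 2 9 1)(3 8 7 10) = [5, 0, 9, 8, 4, 6, 2, 10, 7, 1, 3]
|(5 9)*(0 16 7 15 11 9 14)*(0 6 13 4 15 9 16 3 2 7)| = 13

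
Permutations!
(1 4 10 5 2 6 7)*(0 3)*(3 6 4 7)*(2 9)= (0 6 3)(1 7)(2 4 10 5 9)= [6, 7, 4, 0, 10, 9, 3, 1, 8, 2, 5]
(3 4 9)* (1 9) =(1 9 3 4) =[0, 9, 2, 4, 1, 5, 6, 7, 8, 3]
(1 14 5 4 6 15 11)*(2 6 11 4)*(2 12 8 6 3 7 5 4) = [0, 14, 3, 7, 11, 12, 15, 5, 6, 9, 10, 1, 8, 13, 4, 2] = (1 14 4 11)(2 3 7 5 12 8 6 15)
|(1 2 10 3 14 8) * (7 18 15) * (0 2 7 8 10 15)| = 21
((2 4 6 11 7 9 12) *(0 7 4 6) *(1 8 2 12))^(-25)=((12)(0 7 9 1 8 2 6 11 4))^(-25)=(12)(0 9 8 6 4 7 1 2 11)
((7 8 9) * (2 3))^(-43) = (2 3)(7 9 8)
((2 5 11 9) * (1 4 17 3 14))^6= (1 4 17 3 14)(2 11)(5 9)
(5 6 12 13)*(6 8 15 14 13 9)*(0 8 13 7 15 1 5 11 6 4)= (0 8 1 5 13 11 6 12 9 4)(7 15 14)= [8, 5, 2, 3, 0, 13, 12, 15, 1, 4, 10, 6, 9, 11, 7, 14]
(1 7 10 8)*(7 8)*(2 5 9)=(1 8)(2 5 9)(7 10)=[0, 8, 5, 3, 4, 9, 6, 10, 1, 2, 7]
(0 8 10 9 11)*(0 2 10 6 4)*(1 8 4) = (0 4)(1 8 6)(2 10 9 11) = [4, 8, 10, 3, 0, 5, 1, 7, 6, 11, 9, 2]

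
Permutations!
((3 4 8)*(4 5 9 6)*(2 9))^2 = ((2 9 6 4 8 3 5))^2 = (2 6 8 5 9 4 3)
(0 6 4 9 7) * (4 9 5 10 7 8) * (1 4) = [6, 4, 2, 3, 5, 10, 9, 0, 1, 8, 7] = (0 6 9 8 1 4 5 10 7)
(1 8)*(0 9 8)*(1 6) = (0 9 8 6 1) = [9, 0, 2, 3, 4, 5, 1, 7, 6, 8]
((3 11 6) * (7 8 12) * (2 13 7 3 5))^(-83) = ((2 13 7 8 12 3 11 6 5))^(-83) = (2 6 3 8 13 5 11 12 7)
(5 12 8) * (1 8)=(1 8 5 12)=[0, 8, 2, 3, 4, 12, 6, 7, 5, 9, 10, 11, 1]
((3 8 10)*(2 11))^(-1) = ((2 11)(3 8 10))^(-1) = (2 11)(3 10 8)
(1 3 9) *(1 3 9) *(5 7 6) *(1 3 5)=(1 9 5 7 6)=[0, 9, 2, 3, 4, 7, 1, 6, 8, 5]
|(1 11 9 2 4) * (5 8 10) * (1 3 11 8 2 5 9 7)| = |(1 8 10 9 5 2 4 3 11 7)| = 10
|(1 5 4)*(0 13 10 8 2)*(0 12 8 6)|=|(0 13 10 6)(1 5 4)(2 12 8)|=12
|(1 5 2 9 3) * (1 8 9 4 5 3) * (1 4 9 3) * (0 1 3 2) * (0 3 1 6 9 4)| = 15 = |(0 6 9)(2 4 5 3 8)|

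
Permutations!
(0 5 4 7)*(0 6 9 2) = [5, 1, 0, 3, 7, 4, 9, 6, 8, 2] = (0 5 4 7 6 9 2)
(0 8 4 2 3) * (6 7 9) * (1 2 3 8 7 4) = [7, 2, 8, 0, 3, 5, 4, 9, 1, 6] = (0 7 9 6 4 3)(1 2 8)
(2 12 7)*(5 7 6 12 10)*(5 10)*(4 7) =(2 5 4 7)(6 12) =[0, 1, 5, 3, 7, 4, 12, 2, 8, 9, 10, 11, 6]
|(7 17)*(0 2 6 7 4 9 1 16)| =9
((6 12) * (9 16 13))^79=(6 12)(9 16 13)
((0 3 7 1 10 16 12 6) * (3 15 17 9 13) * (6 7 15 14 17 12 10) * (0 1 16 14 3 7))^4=((0 3 15 12)(1 6)(7 16 10 14 17 9 13))^4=(7 17 16 9 10 13 14)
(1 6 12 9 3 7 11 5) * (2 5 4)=(1 6 12 9 3 7 11 4 2 5)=[0, 6, 5, 7, 2, 1, 12, 11, 8, 3, 10, 4, 9]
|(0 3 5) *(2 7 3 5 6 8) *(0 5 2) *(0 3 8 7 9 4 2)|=|(2 9 4)(3 6 7 8)|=12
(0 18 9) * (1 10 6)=(0 18 9)(1 10 6)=[18, 10, 2, 3, 4, 5, 1, 7, 8, 0, 6, 11, 12, 13, 14, 15, 16, 17, 9]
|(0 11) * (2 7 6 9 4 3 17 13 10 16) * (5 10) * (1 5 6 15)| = 42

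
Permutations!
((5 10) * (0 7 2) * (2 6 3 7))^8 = ((0 2)(3 7 6)(5 10))^8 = (10)(3 6 7)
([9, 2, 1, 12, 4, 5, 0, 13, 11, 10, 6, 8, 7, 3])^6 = [10, 1, 2, 7, 4, 5, 9, 3, 8, 6, 0, 11, 13, 12]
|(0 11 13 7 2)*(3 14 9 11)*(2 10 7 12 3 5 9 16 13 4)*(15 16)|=6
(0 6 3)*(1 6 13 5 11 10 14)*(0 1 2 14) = (0 13 5 11 10)(1 6 3)(2 14) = [13, 6, 14, 1, 4, 11, 3, 7, 8, 9, 0, 10, 12, 5, 2]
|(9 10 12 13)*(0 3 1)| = 12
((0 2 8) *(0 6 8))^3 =(0 2)(6 8)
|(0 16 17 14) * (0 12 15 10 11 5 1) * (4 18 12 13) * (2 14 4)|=33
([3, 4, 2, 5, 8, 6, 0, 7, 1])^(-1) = [6, 8, 2, 0, 1, 3, 5, 7, 4]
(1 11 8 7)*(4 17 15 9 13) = [0, 11, 2, 3, 17, 5, 6, 1, 7, 13, 10, 8, 12, 4, 14, 9, 16, 15] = (1 11 8 7)(4 17 15 9 13)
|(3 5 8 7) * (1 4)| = |(1 4)(3 5 8 7)| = 4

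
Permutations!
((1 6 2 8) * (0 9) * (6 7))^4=((0 9)(1 7 6 2 8))^4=(9)(1 8 2 6 7)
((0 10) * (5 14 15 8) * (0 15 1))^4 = (0 5 10 14 15 1 8)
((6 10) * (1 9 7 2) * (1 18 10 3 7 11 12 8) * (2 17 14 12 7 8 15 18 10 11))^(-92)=(1 8 3 6 10 2 9)(7 11 18 15 12 14 17)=((1 9 2 10 6 3 8)(7 17 14 12 15 18 11))^(-92)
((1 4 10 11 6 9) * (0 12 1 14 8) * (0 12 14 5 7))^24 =(14) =((0 14 8 12 1 4 10 11 6 9 5 7))^24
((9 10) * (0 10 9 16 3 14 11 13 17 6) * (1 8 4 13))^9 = ((0 10 16 3 14 11 1 8 4 13 17 6))^9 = (0 13 1 3)(4 11 16 6)(8 14 10 17)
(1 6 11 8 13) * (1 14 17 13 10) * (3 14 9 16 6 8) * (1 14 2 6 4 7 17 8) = (2 6 11 3)(4 7 17 13 9 16)(8 10 14) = [0, 1, 6, 2, 7, 5, 11, 17, 10, 16, 14, 3, 12, 9, 8, 15, 4, 13]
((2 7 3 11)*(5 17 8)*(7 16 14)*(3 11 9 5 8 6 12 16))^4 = (2 17 14 3 6 7 9 12 11 5 16)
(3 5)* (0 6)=(0 6)(3 5)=[6, 1, 2, 5, 4, 3, 0]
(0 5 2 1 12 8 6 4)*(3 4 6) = (0 5 2 1 12 8 3 4) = [5, 12, 1, 4, 0, 2, 6, 7, 3, 9, 10, 11, 8]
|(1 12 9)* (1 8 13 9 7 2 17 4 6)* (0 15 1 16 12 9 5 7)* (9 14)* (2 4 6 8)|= 10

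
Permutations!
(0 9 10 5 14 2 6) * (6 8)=(0 9 10 5 14 2 8 6)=[9, 1, 8, 3, 4, 14, 0, 7, 6, 10, 5, 11, 12, 13, 2]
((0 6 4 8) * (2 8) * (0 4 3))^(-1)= (0 3 6)(2 4 8)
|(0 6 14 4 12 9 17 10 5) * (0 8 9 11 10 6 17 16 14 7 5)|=13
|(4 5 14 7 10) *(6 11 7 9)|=8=|(4 5 14 9 6 11 7 10)|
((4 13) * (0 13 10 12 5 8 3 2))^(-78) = (0 10 8)(2 4 5)(3 13 12)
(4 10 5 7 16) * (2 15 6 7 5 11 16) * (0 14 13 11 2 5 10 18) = (0 14 13 11 16 4 18)(2 15 6 7 5 10) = [14, 1, 15, 3, 18, 10, 7, 5, 8, 9, 2, 16, 12, 11, 13, 6, 4, 17, 0]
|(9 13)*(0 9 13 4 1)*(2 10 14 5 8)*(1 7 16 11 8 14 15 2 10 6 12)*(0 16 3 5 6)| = 16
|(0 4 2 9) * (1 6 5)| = 12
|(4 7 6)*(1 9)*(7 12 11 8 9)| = 8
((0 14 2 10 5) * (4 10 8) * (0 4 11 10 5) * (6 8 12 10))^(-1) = (0 10 12 2 14)(4 5)(6 11 8)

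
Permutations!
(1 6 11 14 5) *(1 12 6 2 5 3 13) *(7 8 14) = [0, 2, 5, 13, 4, 12, 11, 8, 14, 9, 10, 7, 6, 1, 3] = (1 2 5 12 6 11 7 8 14 3 13)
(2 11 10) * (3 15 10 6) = (2 11 6 3 15 10) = [0, 1, 11, 15, 4, 5, 3, 7, 8, 9, 2, 6, 12, 13, 14, 10]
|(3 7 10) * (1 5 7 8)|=6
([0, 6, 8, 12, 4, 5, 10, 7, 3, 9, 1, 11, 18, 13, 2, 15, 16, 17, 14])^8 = [0, 10, 3, 18, 4, 5, 1, 7, 12, 9, 6, 11, 14, 13, 8, 15, 16, 17, 2]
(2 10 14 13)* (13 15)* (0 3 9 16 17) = (0 3 9 16 17)(2 10 14 15 13) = [3, 1, 10, 9, 4, 5, 6, 7, 8, 16, 14, 11, 12, 2, 15, 13, 17, 0]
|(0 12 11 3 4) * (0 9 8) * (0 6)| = 8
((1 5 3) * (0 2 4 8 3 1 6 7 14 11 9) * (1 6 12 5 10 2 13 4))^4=((0 13 4 8 3 12 5 6 7 14 11 9)(1 10 2))^4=(0 3 7)(1 10 2)(4 5 11)(6 9 8)(12 14 13)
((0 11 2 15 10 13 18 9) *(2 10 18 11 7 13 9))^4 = (0 10 13)(2 15 18)(7 9 11)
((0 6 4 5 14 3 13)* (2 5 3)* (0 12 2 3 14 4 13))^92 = (0 13 2 4 3 6 12 5 14)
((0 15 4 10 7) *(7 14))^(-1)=(0 7 14 10 4 15)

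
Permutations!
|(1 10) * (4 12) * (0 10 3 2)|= |(0 10 1 3 2)(4 12)|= 10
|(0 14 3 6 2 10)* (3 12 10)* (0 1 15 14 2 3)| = |(0 2)(1 15 14 12 10)(3 6)| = 10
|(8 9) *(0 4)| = |(0 4)(8 9)| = 2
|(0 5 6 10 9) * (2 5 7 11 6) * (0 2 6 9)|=8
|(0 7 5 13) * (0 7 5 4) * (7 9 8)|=|(0 5 13 9 8 7 4)|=7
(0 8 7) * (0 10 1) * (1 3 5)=(0 8 7 10 3 5 1)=[8, 0, 2, 5, 4, 1, 6, 10, 7, 9, 3]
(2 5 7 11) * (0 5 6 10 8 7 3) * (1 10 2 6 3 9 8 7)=(0 5 9 8 1 10 7 11 6 2 3)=[5, 10, 3, 0, 4, 9, 2, 11, 1, 8, 7, 6]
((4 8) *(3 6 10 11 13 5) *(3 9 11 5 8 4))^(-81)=(3 8 13 11 9 5 10 6)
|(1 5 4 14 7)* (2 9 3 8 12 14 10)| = 11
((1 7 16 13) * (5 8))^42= ((1 7 16 13)(5 8))^42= (1 16)(7 13)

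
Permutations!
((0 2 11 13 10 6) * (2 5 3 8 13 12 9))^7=(13)(2 9 12 11)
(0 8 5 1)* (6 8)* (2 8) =(0 6 2 8 5 1) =[6, 0, 8, 3, 4, 1, 2, 7, 5]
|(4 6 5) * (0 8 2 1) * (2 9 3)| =|(0 8 9 3 2 1)(4 6 5)| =6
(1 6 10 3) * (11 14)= (1 6 10 3)(11 14)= [0, 6, 2, 1, 4, 5, 10, 7, 8, 9, 3, 14, 12, 13, 11]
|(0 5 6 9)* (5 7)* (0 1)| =6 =|(0 7 5 6 9 1)|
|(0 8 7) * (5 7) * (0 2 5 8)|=|(8)(2 5 7)|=3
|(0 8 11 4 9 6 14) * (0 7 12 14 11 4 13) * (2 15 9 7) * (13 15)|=|(0 8 4 7 12 14 2 13)(6 11 15 9)|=8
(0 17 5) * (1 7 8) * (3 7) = (0 17 5)(1 3 7 8) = [17, 3, 2, 7, 4, 0, 6, 8, 1, 9, 10, 11, 12, 13, 14, 15, 16, 5]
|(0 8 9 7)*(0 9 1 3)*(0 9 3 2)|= 12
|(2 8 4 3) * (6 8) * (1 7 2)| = |(1 7 2 6 8 4 3)| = 7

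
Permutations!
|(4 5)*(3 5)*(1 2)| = 6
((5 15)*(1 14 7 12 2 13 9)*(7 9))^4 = ((1 14 9)(2 13 7 12)(5 15))^4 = (15)(1 14 9)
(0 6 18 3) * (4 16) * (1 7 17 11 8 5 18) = (0 6 1 7 17 11 8 5 18 3)(4 16) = [6, 7, 2, 0, 16, 18, 1, 17, 5, 9, 10, 8, 12, 13, 14, 15, 4, 11, 3]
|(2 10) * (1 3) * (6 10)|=|(1 3)(2 6 10)|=6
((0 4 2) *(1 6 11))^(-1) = (0 2 4)(1 11 6)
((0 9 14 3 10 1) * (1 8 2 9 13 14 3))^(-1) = (0 1 14 13)(2 8 10 3 9)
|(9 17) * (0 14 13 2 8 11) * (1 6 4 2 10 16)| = |(0 14 13 10 16 1 6 4 2 8 11)(9 17)| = 22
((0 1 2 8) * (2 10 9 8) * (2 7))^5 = (10)(2 7)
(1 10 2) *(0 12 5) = (0 12 5)(1 10 2) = [12, 10, 1, 3, 4, 0, 6, 7, 8, 9, 2, 11, 5]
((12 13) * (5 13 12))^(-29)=(5 13)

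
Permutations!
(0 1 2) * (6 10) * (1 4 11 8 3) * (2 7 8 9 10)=(0 4 11 9 10 6 2)(1 7 8 3)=[4, 7, 0, 1, 11, 5, 2, 8, 3, 10, 6, 9]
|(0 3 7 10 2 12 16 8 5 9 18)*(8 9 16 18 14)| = 35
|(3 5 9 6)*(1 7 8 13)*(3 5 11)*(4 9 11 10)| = 28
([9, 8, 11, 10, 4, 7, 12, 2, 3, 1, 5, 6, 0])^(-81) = (0 8 5 11)(1 10 2 12)(3 7 6 9)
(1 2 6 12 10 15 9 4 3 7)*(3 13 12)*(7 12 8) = [0, 2, 6, 12, 13, 5, 3, 1, 7, 4, 15, 11, 10, 8, 14, 9] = (1 2 6 3 12 10 15 9 4 13 8 7)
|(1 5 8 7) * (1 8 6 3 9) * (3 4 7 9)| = 7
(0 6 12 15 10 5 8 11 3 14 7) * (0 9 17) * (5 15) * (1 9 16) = [6, 9, 2, 14, 4, 8, 12, 16, 11, 17, 15, 3, 5, 13, 7, 10, 1, 0] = (0 6 12 5 8 11 3 14 7 16 1 9 17)(10 15)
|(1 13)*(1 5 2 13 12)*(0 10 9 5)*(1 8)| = |(0 10 9 5 2 13)(1 12 8)| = 6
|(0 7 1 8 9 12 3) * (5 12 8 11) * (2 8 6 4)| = |(0 7 1 11 5 12 3)(2 8 9 6 4)| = 35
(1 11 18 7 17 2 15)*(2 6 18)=[0, 11, 15, 3, 4, 5, 18, 17, 8, 9, 10, 2, 12, 13, 14, 1, 16, 6, 7]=(1 11 2 15)(6 18 7 17)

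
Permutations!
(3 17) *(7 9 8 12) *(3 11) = (3 17 11)(7 9 8 12) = [0, 1, 2, 17, 4, 5, 6, 9, 12, 8, 10, 3, 7, 13, 14, 15, 16, 11]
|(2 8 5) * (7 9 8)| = 5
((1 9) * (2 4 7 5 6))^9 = (1 9)(2 6 5 7 4)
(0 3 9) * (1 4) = (0 3 9)(1 4) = [3, 4, 2, 9, 1, 5, 6, 7, 8, 0]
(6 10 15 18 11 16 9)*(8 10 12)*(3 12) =(3 12 8 10 15 18 11 16 9 6) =[0, 1, 2, 12, 4, 5, 3, 7, 10, 6, 15, 16, 8, 13, 14, 18, 9, 17, 11]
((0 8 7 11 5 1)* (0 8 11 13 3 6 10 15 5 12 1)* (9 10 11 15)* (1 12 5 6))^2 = (0 6 5 15 11)(1 7 3 8 13)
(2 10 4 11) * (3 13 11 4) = (2 10 3 13 11) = [0, 1, 10, 13, 4, 5, 6, 7, 8, 9, 3, 2, 12, 11]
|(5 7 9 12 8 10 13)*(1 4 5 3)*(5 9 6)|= 24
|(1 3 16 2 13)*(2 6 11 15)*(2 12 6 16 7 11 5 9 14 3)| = 9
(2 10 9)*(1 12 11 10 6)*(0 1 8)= [1, 12, 6, 3, 4, 5, 8, 7, 0, 2, 9, 10, 11]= (0 1 12 11 10 9 2 6 8)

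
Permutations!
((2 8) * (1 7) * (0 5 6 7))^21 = (0 5 6 7 1)(2 8) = ((0 5 6 7 1)(2 8))^21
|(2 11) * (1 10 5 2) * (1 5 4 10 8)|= |(1 8)(2 11 5)(4 10)|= 6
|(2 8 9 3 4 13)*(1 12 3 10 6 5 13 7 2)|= 12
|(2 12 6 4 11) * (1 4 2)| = 3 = |(1 4 11)(2 12 6)|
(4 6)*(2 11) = (2 11)(4 6) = [0, 1, 11, 3, 6, 5, 4, 7, 8, 9, 10, 2]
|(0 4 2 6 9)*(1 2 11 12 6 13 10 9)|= |(0 4 11 12 6 1 2 13 10 9)|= 10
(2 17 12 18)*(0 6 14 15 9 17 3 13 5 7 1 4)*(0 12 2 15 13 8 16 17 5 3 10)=(0 6 14 13 3 8 16 17 2 10)(1 4 12 18 15 9 5 7)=[6, 4, 10, 8, 12, 7, 14, 1, 16, 5, 0, 11, 18, 3, 13, 9, 17, 2, 15]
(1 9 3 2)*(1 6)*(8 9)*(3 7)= [0, 8, 6, 2, 4, 5, 1, 3, 9, 7]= (1 8 9 7 3 2 6)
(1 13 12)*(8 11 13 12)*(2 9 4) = (1 12)(2 9 4)(8 11 13) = [0, 12, 9, 3, 2, 5, 6, 7, 11, 4, 10, 13, 1, 8]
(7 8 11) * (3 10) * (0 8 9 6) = (0 8 11 7 9 6)(3 10) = [8, 1, 2, 10, 4, 5, 0, 9, 11, 6, 3, 7]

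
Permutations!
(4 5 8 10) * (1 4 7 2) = (1 4 5 8 10 7 2) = [0, 4, 1, 3, 5, 8, 6, 2, 10, 9, 7]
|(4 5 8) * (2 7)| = 6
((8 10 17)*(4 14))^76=((4 14)(8 10 17))^76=(8 10 17)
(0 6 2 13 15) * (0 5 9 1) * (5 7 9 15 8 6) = (0 5 15 7 9 1)(2 13 8 6) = [5, 0, 13, 3, 4, 15, 2, 9, 6, 1, 10, 11, 12, 8, 14, 7]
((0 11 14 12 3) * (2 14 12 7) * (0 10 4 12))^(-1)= (0 11)(2 7 14)(3 12 4 10)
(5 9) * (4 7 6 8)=(4 7 6 8)(5 9)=[0, 1, 2, 3, 7, 9, 8, 6, 4, 5]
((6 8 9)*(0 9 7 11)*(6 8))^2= (0 8 11 9 7)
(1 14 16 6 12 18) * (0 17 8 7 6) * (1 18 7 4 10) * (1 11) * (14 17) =(18)(0 14 16)(1 17 8 4 10 11)(6 12 7) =[14, 17, 2, 3, 10, 5, 12, 6, 4, 9, 11, 1, 7, 13, 16, 15, 0, 8, 18]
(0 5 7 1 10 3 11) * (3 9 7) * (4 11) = [5, 10, 2, 4, 11, 3, 6, 1, 8, 7, 9, 0] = (0 5 3 4 11)(1 10 9 7)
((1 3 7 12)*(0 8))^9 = (0 8)(1 3 7 12) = ((0 8)(1 3 7 12))^9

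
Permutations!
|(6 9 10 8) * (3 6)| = |(3 6 9 10 8)| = 5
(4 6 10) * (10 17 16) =(4 6 17 16 10) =[0, 1, 2, 3, 6, 5, 17, 7, 8, 9, 4, 11, 12, 13, 14, 15, 10, 16]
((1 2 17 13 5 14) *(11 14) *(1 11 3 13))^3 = (17)(11 14)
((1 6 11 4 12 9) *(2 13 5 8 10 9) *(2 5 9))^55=(13)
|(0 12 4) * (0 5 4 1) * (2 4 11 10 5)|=|(0 12 1)(2 4)(5 11 10)|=6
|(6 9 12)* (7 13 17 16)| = 12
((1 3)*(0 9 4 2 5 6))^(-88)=(0 4 5)(2 6 9)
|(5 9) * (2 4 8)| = |(2 4 8)(5 9)| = 6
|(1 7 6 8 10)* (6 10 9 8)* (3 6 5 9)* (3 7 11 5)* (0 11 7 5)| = |(0 11)(1 7 10)(3 6)(5 9 8)| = 6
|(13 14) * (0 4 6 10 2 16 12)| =|(0 4 6 10 2 16 12)(13 14)| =14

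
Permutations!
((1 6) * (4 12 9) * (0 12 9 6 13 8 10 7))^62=((0 12 6 1 13 8 10 7)(4 9))^62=(0 10 13 6)(1 12 7 8)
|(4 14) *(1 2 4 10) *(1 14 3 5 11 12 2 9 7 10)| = |(1 9 7 10 14)(2 4 3 5 11 12)| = 30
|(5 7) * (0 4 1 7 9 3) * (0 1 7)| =|(0 4 7 5 9 3 1)| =7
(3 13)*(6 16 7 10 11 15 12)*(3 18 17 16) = (3 13 18 17 16 7 10 11 15 12 6) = [0, 1, 2, 13, 4, 5, 3, 10, 8, 9, 11, 15, 6, 18, 14, 12, 7, 16, 17]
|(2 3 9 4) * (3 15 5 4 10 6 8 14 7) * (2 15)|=|(3 9 10 6 8 14 7)(4 15 5)|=21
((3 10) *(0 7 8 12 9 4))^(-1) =(0 4 9 12 8 7)(3 10)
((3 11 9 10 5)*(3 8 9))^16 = (11)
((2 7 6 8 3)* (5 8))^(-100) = (2 6 8)(3 7 5) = ((2 7 6 5 8 3))^(-100)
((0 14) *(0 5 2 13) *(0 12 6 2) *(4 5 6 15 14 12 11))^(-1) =(0 5 4 11 13 2 6 14 15 12)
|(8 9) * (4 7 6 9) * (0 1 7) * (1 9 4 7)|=6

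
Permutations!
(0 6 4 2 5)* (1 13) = [6, 13, 5, 3, 2, 0, 4, 7, 8, 9, 10, 11, 12, 1] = (0 6 4 2 5)(1 13)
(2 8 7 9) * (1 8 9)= (1 8 7)(2 9)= [0, 8, 9, 3, 4, 5, 6, 1, 7, 2]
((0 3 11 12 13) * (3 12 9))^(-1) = (0 13 12)(3 9 11)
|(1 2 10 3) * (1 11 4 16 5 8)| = |(1 2 10 3 11 4 16 5 8)| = 9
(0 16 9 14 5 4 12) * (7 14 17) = [16, 1, 2, 3, 12, 4, 6, 14, 8, 17, 10, 11, 0, 13, 5, 15, 9, 7] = (0 16 9 17 7 14 5 4 12)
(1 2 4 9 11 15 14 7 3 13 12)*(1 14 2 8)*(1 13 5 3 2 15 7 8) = (15)(2 4 9 11 7)(3 5)(8 13 12 14) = [0, 1, 4, 5, 9, 3, 6, 2, 13, 11, 10, 7, 14, 12, 8, 15]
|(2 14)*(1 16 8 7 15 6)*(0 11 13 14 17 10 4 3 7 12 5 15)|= 70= |(0 11 13 14 2 17 10 4 3 7)(1 16 8 12 5 15 6)|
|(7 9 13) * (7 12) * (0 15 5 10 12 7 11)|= 6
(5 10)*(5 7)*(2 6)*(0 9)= (0 9)(2 6)(5 10 7)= [9, 1, 6, 3, 4, 10, 2, 5, 8, 0, 7]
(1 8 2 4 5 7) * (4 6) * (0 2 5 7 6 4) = (0 2 4 7 1 8 5 6) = [2, 8, 4, 3, 7, 6, 0, 1, 5]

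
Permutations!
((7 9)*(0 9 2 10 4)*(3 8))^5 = ((0 9 7 2 10 4)(3 8))^5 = (0 4 10 2 7 9)(3 8)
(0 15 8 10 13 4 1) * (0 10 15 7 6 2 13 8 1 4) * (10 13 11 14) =(0 7 6 2 11 14 10 8 15 1 13) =[7, 13, 11, 3, 4, 5, 2, 6, 15, 9, 8, 14, 12, 0, 10, 1]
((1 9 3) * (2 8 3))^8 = (1 8 9 3 2)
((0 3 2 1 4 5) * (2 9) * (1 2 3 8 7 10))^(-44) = ((0 8 7 10 1 4 5)(3 9))^(-44) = (0 4 10 8 5 1 7)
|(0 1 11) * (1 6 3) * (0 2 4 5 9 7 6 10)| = |(0 10)(1 11 2 4 5 9 7 6 3)| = 18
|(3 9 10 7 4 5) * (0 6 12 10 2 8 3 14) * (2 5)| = 12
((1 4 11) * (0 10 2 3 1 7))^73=((0 10 2 3 1 4 11 7))^73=(0 10 2 3 1 4 11 7)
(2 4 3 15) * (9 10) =[0, 1, 4, 15, 3, 5, 6, 7, 8, 10, 9, 11, 12, 13, 14, 2] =(2 4 3 15)(9 10)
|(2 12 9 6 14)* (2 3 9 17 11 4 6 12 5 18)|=|(2 5 18)(3 9 12 17 11 4 6 14)|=24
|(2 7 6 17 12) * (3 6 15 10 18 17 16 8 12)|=|(2 7 15 10 18 17 3 6 16 8 12)|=11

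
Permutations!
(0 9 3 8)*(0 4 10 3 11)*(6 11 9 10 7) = (0 10 3 8 4 7 6 11) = [10, 1, 2, 8, 7, 5, 11, 6, 4, 9, 3, 0]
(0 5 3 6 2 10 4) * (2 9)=[5, 1, 10, 6, 0, 3, 9, 7, 8, 2, 4]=(0 5 3 6 9 2 10 4)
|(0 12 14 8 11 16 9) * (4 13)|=14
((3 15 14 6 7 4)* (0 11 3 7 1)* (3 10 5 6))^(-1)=((0 11 10 5 6 1)(3 15 14)(4 7))^(-1)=(0 1 6 5 10 11)(3 14 15)(4 7)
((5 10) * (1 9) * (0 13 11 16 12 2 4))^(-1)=(0 4 2 12 16 11 13)(1 9)(5 10)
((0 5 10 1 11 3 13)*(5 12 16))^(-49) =(0 1 12 11 16 3 5 13 10)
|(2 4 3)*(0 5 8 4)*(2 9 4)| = |(0 5 8 2)(3 9 4)| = 12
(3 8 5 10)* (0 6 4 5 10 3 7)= (0 6 4 5 3 8 10 7)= [6, 1, 2, 8, 5, 3, 4, 0, 10, 9, 7]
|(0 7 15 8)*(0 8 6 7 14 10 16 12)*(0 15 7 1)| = |(0 14 10 16 12 15 6 1)| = 8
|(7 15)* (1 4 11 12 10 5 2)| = 14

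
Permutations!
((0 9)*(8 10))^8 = (10)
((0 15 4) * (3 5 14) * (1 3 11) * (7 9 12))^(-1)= (0 4 15)(1 11 14 5 3)(7 12 9)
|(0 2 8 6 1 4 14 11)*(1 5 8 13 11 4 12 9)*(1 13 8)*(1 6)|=8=|(0 2 8 1 12 9 13 11)(4 14)(5 6)|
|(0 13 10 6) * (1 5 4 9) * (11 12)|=4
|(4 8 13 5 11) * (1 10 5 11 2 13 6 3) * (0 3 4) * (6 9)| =|(0 3 1 10 5 2 13 11)(4 8 9 6)| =8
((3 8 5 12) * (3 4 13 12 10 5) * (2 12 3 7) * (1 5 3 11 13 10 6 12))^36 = ((1 5 6 12 4 10 3 8 7 2)(11 13))^36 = (13)(1 3 6 7 4)(2 10 5 8 12)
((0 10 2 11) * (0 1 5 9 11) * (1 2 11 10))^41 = ((0 1 5 9 10 11 2))^41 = (0 2 11 10 9 5 1)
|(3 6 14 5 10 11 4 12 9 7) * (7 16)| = |(3 6 14 5 10 11 4 12 9 16 7)| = 11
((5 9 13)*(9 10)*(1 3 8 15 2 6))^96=(15)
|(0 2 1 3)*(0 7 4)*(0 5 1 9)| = 15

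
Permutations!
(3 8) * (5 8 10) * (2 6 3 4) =(2 6 3 10 5 8 4) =[0, 1, 6, 10, 2, 8, 3, 7, 4, 9, 5]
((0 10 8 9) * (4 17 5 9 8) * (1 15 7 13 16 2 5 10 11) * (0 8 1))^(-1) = ((0 11)(1 15 7 13 16 2 5 9 8)(4 17 10))^(-1) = (0 11)(1 8 9 5 2 16 13 7 15)(4 10 17)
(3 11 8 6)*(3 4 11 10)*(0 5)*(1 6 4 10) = [5, 6, 2, 1, 11, 0, 10, 7, 4, 9, 3, 8] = (0 5)(1 6 10 3)(4 11 8)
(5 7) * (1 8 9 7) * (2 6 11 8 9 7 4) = (1 9 4 2 6 11 8 7 5) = [0, 9, 6, 3, 2, 1, 11, 5, 7, 4, 10, 8]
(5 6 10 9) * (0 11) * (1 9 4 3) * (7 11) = (0 7 11)(1 9 5 6 10 4 3) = [7, 9, 2, 1, 3, 6, 10, 11, 8, 5, 4, 0]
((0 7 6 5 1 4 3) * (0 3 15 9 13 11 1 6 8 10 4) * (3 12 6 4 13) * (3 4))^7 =(3 5 6 12)(4 15 9)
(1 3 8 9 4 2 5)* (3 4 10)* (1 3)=(1 4 2 5 3 8 9 10)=[0, 4, 5, 8, 2, 3, 6, 7, 9, 10, 1]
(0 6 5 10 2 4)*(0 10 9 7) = (0 6 5 9 7)(2 4 10) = [6, 1, 4, 3, 10, 9, 5, 0, 8, 7, 2]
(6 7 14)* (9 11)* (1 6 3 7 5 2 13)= [0, 6, 13, 7, 4, 2, 5, 14, 8, 11, 10, 9, 12, 1, 3]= (1 6 5 2 13)(3 7 14)(9 11)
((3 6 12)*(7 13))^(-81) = (7 13)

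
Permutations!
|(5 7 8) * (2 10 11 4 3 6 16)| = 21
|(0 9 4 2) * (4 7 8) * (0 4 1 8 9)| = |(1 8)(2 4)(7 9)| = 2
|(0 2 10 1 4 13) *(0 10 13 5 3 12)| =9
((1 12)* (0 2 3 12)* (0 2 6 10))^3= (1 12 3 2)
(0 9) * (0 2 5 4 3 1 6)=(0 9 2 5 4 3 1 6)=[9, 6, 5, 1, 3, 4, 0, 7, 8, 2]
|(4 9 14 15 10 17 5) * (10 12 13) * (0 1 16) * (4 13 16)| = |(0 1 4 9 14 15 12 16)(5 13 10 17)| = 8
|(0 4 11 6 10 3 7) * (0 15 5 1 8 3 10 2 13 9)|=|(0 4 11 6 2 13 9)(1 8 3 7 15 5)|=42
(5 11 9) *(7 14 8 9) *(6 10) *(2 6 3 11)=[0, 1, 6, 11, 4, 2, 10, 14, 9, 5, 3, 7, 12, 13, 8]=(2 6 10 3 11 7 14 8 9 5)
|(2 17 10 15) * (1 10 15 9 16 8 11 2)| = |(1 10 9 16 8 11 2 17 15)| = 9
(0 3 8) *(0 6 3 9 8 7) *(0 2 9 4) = [4, 1, 9, 7, 0, 5, 3, 2, 6, 8] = (0 4)(2 9 8 6 3 7)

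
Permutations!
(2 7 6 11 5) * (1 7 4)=(1 7 6 11 5 2 4)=[0, 7, 4, 3, 1, 2, 11, 6, 8, 9, 10, 5]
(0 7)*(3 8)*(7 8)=(0 8 3 7)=[8, 1, 2, 7, 4, 5, 6, 0, 3]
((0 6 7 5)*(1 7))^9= (0 5 7 1 6)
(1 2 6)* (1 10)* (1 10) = [0, 2, 6, 3, 4, 5, 1, 7, 8, 9, 10] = (10)(1 2 6)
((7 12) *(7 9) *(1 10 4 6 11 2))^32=((1 10 4 6 11 2)(7 12 9))^32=(1 4 11)(2 10 6)(7 9 12)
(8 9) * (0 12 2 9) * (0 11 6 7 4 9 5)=[12, 1, 5, 3, 9, 0, 7, 4, 11, 8, 10, 6, 2]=(0 12 2 5)(4 9 8 11 6 7)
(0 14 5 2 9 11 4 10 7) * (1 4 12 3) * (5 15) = (0 14 15 5 2 9 11 12 3 1 4 10 7) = [14, 4, 9, 1, 10, 2, 6, 0, 8, 11, 7, 12, 3, 13, 15, 5]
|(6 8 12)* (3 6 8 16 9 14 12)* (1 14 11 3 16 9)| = 20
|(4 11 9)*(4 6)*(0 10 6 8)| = 7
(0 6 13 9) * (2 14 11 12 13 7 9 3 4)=(0 6 7 9)(2 14 11 12 13 3 4)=[6, 1, 14, 4, 2, 5, 7, 9, 8, 0, 10, 12, 13, 3, 11]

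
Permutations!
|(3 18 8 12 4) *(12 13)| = 6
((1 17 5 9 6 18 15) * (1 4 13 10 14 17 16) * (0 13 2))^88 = (0 17 18)(2 14 6)(4 10 9)(5 15 13)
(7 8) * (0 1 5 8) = (0 1 5 8 7) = [1, 5, 2, 3, 4, 8, 6, 0, 7]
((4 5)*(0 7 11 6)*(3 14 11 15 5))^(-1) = ((0 7 15 5 4 3 14 11 6))^(-1) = (0 6 11 14 3 4 5 15 7)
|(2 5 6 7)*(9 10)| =|(2 5 6 7)(9 10)| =4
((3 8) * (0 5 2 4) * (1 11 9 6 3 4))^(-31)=(0 4 8 3 6 9 11 1 2 5)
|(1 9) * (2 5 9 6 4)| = |(1 6 4 2 5 9)| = 6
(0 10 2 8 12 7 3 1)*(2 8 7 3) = (0 10 8 12 3 1)(2 7) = [10, 0, 7, 1, 4, 5, 6, 2, 12, 9, 8, 11, 3]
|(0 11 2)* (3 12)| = 6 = |(0 11 2)(3 12)|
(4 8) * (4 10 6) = [0, 1, 2, 3, 8, 5, 4, 7, 10, 9, 6] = (4 8 10 6)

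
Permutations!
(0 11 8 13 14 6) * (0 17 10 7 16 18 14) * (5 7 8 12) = (0 11 12 5 7 16 18 14 6 17 10 8 13) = [11, 1, 2, 3, 4, 7, 17, 16, 13, 9, 8, 12, 5, 0, 6, 15, 18, 10, 14]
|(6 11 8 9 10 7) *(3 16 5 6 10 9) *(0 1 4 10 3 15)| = 12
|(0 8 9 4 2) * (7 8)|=6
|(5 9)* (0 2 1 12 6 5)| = 7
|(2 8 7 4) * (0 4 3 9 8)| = 12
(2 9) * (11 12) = (2 9)(11 12) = [0, 1, 9, 3, 4, 5, 6, 7, 8, 2, 10, 12, 11]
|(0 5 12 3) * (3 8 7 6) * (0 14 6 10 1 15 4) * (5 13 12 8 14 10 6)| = |(0 13 12 14 5 8 7 6 3 10 1 15 4)| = 13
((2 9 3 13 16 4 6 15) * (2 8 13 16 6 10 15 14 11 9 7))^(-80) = ((2 7)(3 16 4 10 15 8 13 6 14 11 9))^(-80) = (3 14 8 4 9 6 15 16 11 13 10)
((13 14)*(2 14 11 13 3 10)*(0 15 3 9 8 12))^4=((0 15 3 10 2 14 9 8 12)(11 13))^4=(0 2 12 10 8 3 9 15 14)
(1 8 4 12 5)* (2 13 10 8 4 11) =(1 4 12 5)(2 13 10 8 11) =[0, 4, 13, 3, 12, 1, 6, 7, 11, 9, 8, 2, 5, 10]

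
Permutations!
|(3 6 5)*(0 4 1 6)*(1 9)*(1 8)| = 8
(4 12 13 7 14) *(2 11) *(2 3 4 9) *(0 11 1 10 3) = (0 11)(1 10 3 4 12 13 7 14 9 2) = [11, 10, 1, 4, 12, 5, 6, 14, 8, 2, 3, 0, 13, 7, 9]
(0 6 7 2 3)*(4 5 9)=[6, 1, 3, 0, 5, 9, 7, 2, 8, 4]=(0 6 7 2 3)(4 5 9)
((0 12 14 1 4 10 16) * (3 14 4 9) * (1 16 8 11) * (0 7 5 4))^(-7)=((0 12)(1 9 3 14 16 7 5 4 10 8 11))^(-7)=(0 12)(1 16 10 9 7 8 3 5 11 14 4)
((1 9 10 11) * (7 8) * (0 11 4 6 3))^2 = (0 1 10 6)(3 11 9 4) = ((0 11 1 9 10 4 6 3)(7 8))^2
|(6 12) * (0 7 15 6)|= |(0 7 15 6 12)|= 5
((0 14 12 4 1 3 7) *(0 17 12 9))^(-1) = ((0 14 9)(1 3 7 17 12 4))^(-1) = (0 9 14)(1 4 12 17 7 3)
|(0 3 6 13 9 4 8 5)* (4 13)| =6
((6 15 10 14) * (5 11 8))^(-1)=((5 11 8)(6 15 10 14))^(-1)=(5 8 11)(6 14 10 15)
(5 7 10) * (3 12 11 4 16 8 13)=(3 12 11 4 16 8 13)(5 7 10)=[0, 1, 2, 12, 16, 7, 6, 10, 13, 9, 5, 4, 11, 3, 14, 15, 8]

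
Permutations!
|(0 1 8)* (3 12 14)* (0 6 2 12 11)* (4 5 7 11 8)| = |(0 1 4 5 7 11)(2 12 14 3 8 6)| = 6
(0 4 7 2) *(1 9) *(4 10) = [10, 9, 0, 3, 7, 5, 6, 2, 8, 1, 4] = (0 10 4 7 2)(1 9)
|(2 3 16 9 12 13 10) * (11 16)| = |(2 3 11 16 9 12 13 10)| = 8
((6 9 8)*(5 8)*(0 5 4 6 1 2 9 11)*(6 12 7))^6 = (0 4 5 12 8 7 1 6 2 11 9) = ((0 5 8 1 2 9 4 12 7 6 11))^6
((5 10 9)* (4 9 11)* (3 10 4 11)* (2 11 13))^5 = ((2 11 13)(3 10)(4 9 5))^5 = (2 13 11)(3 10)(4 5 9)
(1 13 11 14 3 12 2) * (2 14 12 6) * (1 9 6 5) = (1 13 11 12 14 3 5)(2 9 6) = [0, 13, 9, 5, 4, 1, 2, 7, 8, 6, 10, 12, 14, 11, 3]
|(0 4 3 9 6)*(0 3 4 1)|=6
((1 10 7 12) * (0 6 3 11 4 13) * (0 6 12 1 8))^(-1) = (0 8 12)(1 7 10)(3 6 13 4 11)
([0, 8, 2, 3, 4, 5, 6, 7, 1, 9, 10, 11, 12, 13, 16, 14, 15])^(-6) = (16)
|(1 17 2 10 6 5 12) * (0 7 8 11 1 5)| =18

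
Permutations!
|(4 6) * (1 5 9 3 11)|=10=|(1 5 9 3 11)(4 6)|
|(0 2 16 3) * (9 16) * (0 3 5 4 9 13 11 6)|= |(0 2 13 11 6)(4 9 16 5)|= 20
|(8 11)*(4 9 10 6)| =4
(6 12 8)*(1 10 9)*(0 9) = [9, 10, 2, 3, 4, 5, 12, 7, 6, 1, 0, 11, 8] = (0 9 1 10)(6 12 8)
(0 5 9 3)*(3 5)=(0 3)(5 9)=[3, 1, 2, 0, 4, 9, 6, 7, 8, 5]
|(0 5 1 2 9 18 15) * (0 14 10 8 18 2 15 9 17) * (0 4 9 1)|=12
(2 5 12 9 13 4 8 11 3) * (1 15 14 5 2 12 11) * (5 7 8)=(1 15 14 7 8)(3 12 9 13 4 5 11)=[0, 15, 2, 12, 5, 11, 6, 8, 1, 13, 10, 3, 9, 4, 7, 14]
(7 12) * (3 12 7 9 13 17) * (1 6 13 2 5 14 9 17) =(1 6 13)(2 5 14 9)(3 12 17) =[0, 6, 5, 12, 4, 14, 13, 7, 8, 2, 10, 11, 17, 1, 9, 15, 16, 3]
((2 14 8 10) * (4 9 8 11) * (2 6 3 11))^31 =(2 14)(3 9 6 4 10 11 8)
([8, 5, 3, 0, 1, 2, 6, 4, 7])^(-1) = [3, 4, 5, 2, 7, 1, 6, 8, 0]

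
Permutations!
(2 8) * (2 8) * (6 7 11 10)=[0, 1, 2, 3, 4, 5, 7, 11, 8, 9, 6, 10]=(6 7 11 10)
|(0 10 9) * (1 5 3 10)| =6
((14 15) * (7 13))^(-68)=(15)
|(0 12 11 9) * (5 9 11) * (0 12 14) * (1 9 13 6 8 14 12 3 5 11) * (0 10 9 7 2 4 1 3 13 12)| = 12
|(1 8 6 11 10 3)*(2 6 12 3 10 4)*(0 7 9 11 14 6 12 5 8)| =18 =|(0 7 9 11 4 2 12 3 1)(5 8)(6 14)|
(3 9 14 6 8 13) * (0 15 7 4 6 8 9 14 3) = (0 15 7 4 6 9 3 14 8 13) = [15, 1, 2, 14, 6, 5, 9, 4, 13, 3, 10, 11, 12, 0, 8, 7]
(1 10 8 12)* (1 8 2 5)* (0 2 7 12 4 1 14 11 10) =(0 2 5 14 11 10 7 12 8 4 1) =[2, 0, 5, 3, 1, 14, 6, 12, 4, 9, 7, 10, 8, 13, 11]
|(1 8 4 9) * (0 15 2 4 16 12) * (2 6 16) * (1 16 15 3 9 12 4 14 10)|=|(0 3 9 16 4 12)(1 8 2 14 10)(6 15)|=30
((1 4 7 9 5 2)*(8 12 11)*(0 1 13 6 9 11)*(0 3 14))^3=(0 7 12)(1 11 3)(2 9 13 5 6)(4 8 14)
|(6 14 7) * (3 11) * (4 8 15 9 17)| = |(3 11)(4 8 15 9 17)(6 14 7)| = 30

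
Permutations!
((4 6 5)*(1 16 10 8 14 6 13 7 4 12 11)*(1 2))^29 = ((1 16 10 8 14 6 5 12 11 2)(4 13 7))^29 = (1 2 11 12 5 6 14 8 10 16)(4 7 13)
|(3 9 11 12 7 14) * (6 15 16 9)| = |(3 6 15 16 9 11 12 7 14)| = 9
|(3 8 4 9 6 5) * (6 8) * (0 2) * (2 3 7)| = 6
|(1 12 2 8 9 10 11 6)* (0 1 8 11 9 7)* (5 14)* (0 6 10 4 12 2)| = 24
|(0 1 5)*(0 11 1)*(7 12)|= |(1 5 11)(7 12)|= 6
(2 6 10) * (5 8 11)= (2 6 10)(5 8 11)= [0, 1, 6, 3, 4, 8, 10, 7, 11, 9, 2, 5]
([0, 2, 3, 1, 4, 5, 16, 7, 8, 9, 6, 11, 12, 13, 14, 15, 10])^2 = [0, 3, 1, 2, 4, 5, 10, 7, 8, 9, 16, 11, 12, 13, 14, 15, 6]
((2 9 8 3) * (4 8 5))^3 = ((2 9 5 4 8 3))^3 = (2 4)(3 5)(8 9)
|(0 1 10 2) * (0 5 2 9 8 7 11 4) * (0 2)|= |(0 1 10 9 8 7 11 4 2 5)|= 10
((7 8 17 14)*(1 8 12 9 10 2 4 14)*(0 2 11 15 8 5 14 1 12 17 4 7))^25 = ((0 2 7 17 12 9 10 11 15 8 4 1 5 14))^25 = (0 1 15 9 7 14 4 11 12 2 5 8 10 17)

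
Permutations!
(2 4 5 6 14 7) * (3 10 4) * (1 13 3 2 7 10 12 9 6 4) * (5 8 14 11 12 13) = (1 5 4 8 14 10)(3 13)(6 11 12 9) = [0, 5, 2, 13, 8, 4, 11, 7, 14, 6, 1, 12, 9, 3, 10]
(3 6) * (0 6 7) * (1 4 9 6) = [1, 4, 2, 7, 9, 5, 3, 0, 8, 6] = (0 1 4 9 6 3 7)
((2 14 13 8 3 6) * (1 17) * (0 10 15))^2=(17)(0 15 10)(2 13 3)(6 14 8)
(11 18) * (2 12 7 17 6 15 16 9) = (2 12 7 17 6 15 16 9)(11 18) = [0, 1, 12, 3, 4, 5, 15, 17, 8, 2, 10, 18, 7, 13, 14, 16, 9, 6, 11]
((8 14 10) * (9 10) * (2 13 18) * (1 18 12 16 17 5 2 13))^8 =(18)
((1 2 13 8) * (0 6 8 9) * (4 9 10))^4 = (0 2 9 1 4 8 10 6 13)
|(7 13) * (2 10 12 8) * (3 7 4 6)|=|(2 10 12 8)(3 7 13 4 6)|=20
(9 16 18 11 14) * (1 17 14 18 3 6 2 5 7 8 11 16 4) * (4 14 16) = (1 17 16 3 6 2 5 7 8 11 18 4)(9 14) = [0, 17, 5, 6, 1, 7, 2, 8, 11, 14, 10, 18, 12, 13, 9, 15, 3, 16, 4]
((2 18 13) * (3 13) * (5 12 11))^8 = ((2 18 3 13)(5 12 11))^8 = (18)(5 11 12)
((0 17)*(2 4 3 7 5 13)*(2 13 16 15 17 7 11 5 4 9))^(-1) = ((0 7 4 3 11 5 16 15 17)(2 9))^(-1) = (0 17 15 16 5 11 3 4 7)(2 9)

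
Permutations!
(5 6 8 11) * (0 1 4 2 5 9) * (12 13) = (0 1 4 2 5 6 8 11 9)(12 13) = [1, 4, 5, 3, 2, 6, 8, 7, 11, 0, 10, 9, 13, 12]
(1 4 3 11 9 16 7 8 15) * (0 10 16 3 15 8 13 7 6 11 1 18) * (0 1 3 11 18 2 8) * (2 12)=(0 10 16 6 18 1 4 15 12 2 8)(7 13)(9 11)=[10, 4, 8, 3, 15, 5, 18, 13, 0, 11, 16, 9, 2, 7, 14, 12, 6, 17, 1]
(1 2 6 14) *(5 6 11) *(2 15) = (1 15 2 11 5 6 14) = [0, 15, 11, 3, 4, 6, 14, 7, 8, 9, 10, 5, 12, 13, 1, 2]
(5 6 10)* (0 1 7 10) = (0 1 7 10 5 6) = [1, 7, 2, 3, 4, 6, 0, 10, 8, 9, 5]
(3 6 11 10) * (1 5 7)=(1 5 7)(3 6 11 10)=[0, 5, 2, 6, 4, 7, 11, 1, 8, 9, 3, 10]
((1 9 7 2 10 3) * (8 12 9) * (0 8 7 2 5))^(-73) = (0 1 2 8 7 10 12 5 3 9)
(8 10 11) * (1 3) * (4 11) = [0, 3, 2, 1, 11, 5, 6, 7, 10, 9, 4, 8] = (1 3)(4 11 8 10)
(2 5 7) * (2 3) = (2 5 7 3) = [0, 1, 5, 2, 4, 7, 6, 3]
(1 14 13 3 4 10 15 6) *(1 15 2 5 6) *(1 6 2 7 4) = (1 14 13 3)(2 5)(4 10 7)(6 15) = [0, 14, 5, 1, 10, 2, 15, 4, 8, 9, 7, 11, 12, 3, 13, 6]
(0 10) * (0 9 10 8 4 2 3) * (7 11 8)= [7, 1, 3, 0, 2, 5, 6, 11, 4, 10, 9, 8]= (0 7 11 8 4 2 3)(9 10)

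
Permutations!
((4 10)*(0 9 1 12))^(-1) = (0 12 1 9)(4 10)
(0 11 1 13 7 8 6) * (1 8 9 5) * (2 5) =(0 11 8 6)(1 13 7 9 2 5) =[11, 13, 5, 3, 4, 1, 0, 9, 6, 2, 10, 8, 12, 7]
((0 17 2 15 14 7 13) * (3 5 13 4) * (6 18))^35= (0 7)(2 3)(4 17)(5 15)(6 18)(13 14)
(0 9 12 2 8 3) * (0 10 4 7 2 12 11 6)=[9, 1, 8, 10, 7, 5, 0, 2, 3, 11, 4, 6, 12]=(12)(0 9 11 6)(2 8 3 10 4 7)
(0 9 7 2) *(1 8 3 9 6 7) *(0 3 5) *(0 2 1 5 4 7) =(0 6)(1 8 4 7)(2 3 9 5) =[6, 8, 3, 9, 7, 2, 0, 1, 4, 5]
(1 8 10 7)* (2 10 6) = (1 8 6 2 10 7) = [0, 8, 10, 3, 4, 5, 2, 1, 6, 9, 7]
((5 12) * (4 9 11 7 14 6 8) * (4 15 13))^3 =((4 9 11 7 14 6 8 15 13)(5 12))^3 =(4 7 8)(5 12)(6 13 11)(9 14 15)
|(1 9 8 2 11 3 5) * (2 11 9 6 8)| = 6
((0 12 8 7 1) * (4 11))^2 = ((0 12 8 7 1)(4 11))^2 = (0 8 1 12 7)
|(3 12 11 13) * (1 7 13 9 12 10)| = |(1 7 13 3 10)(9 12 11)| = 15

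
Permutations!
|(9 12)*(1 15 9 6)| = |(1 15 9 12 6)| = 5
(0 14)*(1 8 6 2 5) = (0 14)(1 8 6 2 5) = [14, 8, 5, 3, 4, 1, 2, 7, 6, 9, 10, 11, 12, 13, 0]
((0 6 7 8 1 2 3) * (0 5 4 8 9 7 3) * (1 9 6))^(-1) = ((0 1 2)(3 5 4 8 9 7 6))^(-1) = (0 2 1)(3 6 7 9 8 4 5)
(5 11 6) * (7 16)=(5 11 6)(7 16)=[0, 1, 2, 3, 4, 11, 5, 16, 8, 9, 10, 6, 12, 13, 14, 15, 7]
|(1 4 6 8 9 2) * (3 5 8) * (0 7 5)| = 10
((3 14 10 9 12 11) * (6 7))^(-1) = (3 11 12 9 10 14)(6 7)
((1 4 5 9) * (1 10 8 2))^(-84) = ((1 4 5 9 10 8 2))^(-84) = (10)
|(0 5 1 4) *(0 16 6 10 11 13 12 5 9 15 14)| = |(0 9 15 14)(1 4 16 6 10 11 13 12 5)| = 36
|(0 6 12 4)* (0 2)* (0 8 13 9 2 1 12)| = |(0 6)(1 12 4)(2 8 13 9)| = 12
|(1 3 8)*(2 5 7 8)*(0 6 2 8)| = 15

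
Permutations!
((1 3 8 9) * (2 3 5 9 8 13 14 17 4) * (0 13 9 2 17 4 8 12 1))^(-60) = (17)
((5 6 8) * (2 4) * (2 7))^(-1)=((2 4 7)(5 6 8))^(-1)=(2 7 4)(5 8 6)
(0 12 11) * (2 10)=[12, 1, 10, 3, 4, 5, 6, 7, 8, 9, 2, 0, 11]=(0 12 11)(2 10)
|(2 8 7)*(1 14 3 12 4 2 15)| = 9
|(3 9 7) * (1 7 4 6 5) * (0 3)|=8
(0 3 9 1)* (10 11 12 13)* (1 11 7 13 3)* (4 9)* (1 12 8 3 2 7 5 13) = (0 12 2 7 1)(3 4 9 11 8)(5 13 10) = [12, 0, 7, 4, 9, 13, 6, 1, 3, 11, 5, 8, 2, 10]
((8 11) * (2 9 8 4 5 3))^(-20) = (2 9 8 11 4 5 3)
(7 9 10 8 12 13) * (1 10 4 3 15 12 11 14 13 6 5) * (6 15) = (1 10 8 11 14 13 7 9 4 3 6 5)(12 15) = [0, 10, 2, 6, 3, 1, 5, 9, 11, 4, 8, 14, 15, 7, 13, 12]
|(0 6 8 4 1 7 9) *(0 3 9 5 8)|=|(0 6)(1 7 5 8 4)(3 9)|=10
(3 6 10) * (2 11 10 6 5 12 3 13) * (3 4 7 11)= (2 3 5 12 4 7 11 10 13)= [0, 1, 3, 5, 7, 12, 6, 11, 8, 9, 13, 10, 4, 2]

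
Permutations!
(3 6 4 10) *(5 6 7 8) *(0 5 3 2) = [5, 1, 0, 7, 10, 6, 4, 8, 3, 9, 2] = (0 5 6 4 10 2)(3 7 8)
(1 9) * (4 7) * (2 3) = (1 9)(2 3)(4 7) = [0, 9, 3, 2, 7, 5, 6, 4, 8, 1]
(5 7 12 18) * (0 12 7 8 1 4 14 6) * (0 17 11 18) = (0 12)(1 4 14 6 17 11 18 5 8) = [12, 4, 2, 3, 14, 8, 17, 7, 1, 9, 10, 18, 0, 13, 6, 15, 16, 11, 5]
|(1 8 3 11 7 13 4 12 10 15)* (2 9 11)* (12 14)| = 13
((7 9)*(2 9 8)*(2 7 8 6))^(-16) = ((2 9 8 7 6))^(-16) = (2 6 7 8 9)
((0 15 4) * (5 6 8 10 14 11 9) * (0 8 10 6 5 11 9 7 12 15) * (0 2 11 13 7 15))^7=(0 10 2 14 11 9 15 13 4 7 8 12 6)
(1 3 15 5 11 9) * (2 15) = (1 3 2 15 5 11 9) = [0, 3, 15, 2, 4, 11, 6, 7, 8, 1, 10, 9, 12, 13, 14, 5]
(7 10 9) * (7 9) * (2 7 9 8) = (2 7 10 9 8) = [0, 1, 7, 3, 4, 5, 6, 10, 2, 8, 9]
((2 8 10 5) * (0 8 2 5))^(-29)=(0 8 10)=((0 8 10))^(-29)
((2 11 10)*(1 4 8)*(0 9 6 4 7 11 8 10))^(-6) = ((0 9 6 4 10 2 8 1 7 11))^(-6) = (0 10 7 6 8)(1 9 2 11 4)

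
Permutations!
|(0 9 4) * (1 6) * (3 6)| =|(0 9 4)(1 3 6)| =3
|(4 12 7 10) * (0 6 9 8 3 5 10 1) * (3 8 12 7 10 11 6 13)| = 12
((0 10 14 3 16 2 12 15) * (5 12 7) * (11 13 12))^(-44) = ((0 10 14 3 16 2 7 5 11 13 12 15))^(-44) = (0 16 11)(2 13 10)(3 5 15)(7 12 14)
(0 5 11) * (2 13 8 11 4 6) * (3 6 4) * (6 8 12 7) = (0 5 3 8 11)(2 13 12 7 6) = [5, 1, 13, 8, 4, 3, 2, 6, 11, 9, 10, 0, 7, 12]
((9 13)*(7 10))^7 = (7 10)(9 13)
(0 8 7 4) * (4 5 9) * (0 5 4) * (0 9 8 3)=[3, 1, 2, 0, 5, 8, 6, 4, 7, 9]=(9)(0 3)(4 5 8 7)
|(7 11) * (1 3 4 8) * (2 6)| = 4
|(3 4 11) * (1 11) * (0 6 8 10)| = 4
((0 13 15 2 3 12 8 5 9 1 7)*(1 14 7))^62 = (0 5 2 7 8 15 14 12 13 9 3)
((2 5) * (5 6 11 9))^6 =(2 6 11 9 5)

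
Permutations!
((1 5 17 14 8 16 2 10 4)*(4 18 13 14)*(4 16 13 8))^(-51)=(1 2 13 5 10 14 17 18 4 16 8)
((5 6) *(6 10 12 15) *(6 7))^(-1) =(5 6 7 15 12 10)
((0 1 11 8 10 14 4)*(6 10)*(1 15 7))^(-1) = ((0 15 7 1 11 8 6 10 14 4))^(-1) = (0 4 14 10 6 8 11 1 7 15)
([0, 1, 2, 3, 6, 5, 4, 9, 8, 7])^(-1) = [0, 1, 2, 3, 6, 5, 4, 9, 8, 7]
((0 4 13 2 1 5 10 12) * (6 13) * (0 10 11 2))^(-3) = (0 4 6 13)(1 5 11 2)(10 12)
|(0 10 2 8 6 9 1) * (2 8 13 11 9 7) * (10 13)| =|(0 13 11 9 1)(2 10 8 6 7)| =5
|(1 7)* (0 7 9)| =4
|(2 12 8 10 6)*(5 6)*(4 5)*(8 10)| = |(2 12 10 4 5 6)| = 6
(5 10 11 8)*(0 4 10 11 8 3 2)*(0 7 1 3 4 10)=(0 10 8 5 11 4)(1 3 2 7)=[10, 3, 7, 2, 0, 11, 6, 1, 5, 9, 8, 4]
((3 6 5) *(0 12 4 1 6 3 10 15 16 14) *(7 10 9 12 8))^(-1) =((0 8 7 10 15 16 14)(1 6 5 9 12 4))^(-1) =(0 14 16 15 10 7 8)(1 4 12 9 5 6)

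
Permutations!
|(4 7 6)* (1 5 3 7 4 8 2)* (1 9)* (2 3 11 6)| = 9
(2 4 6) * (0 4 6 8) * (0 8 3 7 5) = (8)(0 4 3 7 5)(2 6) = [4, 1, 6, 7, 3, 0, 2, 5, 8]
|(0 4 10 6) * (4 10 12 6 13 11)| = |(0 10 13 11 4 12 6)| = 7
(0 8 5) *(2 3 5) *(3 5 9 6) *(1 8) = (0 1 8 2 5)(3 9 6) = [1, 8, 5, 9, 4, 0, 3, 7, 2, 6]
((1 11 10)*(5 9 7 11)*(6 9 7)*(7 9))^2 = (1 9 7 10 5 6 11) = ((1 5 9 6 7 11 10))^2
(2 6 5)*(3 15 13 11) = [0, 1, 6, 15, 4, 2, 5, 7, 8, 9, 10, 3, 12, 11, 14, 13] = (2 6 5)(3 15 13 11)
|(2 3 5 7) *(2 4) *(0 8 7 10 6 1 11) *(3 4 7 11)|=|(0 8 11)(1 3 5 10 6)(2 4)|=30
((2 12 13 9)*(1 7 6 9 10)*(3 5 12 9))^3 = ((1 7 6 3 5 12 13 10)(2 9))^3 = (1 3 13 7 5 10 6 12)(2 9)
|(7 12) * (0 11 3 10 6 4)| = 6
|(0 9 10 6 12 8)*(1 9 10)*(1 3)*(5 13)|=|(0 10 6 12 8)(1 9 3)(5 13)|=30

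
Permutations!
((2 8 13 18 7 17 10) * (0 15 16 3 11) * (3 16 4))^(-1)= (0 11 3 4 15)(2 10 17 7 18 13 8)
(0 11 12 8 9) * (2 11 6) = (0 6 2 11 12 8 9) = [6, 1, 11, 3, 4, 5, 2, 7, 9, 0, 10, 12, 8]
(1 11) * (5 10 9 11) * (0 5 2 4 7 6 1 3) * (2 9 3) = (0 5 10 3)(1 9 11 2 4 7 6) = [5, 9, 4, 0, 7, 10, 1, 6, 8, 11, 3, 2]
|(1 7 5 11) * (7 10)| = |(1 10 7 5 11)| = 5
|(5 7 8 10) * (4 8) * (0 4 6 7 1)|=6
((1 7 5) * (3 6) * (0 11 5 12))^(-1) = (0 12 7 1 5 11)(3 6)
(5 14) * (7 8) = (5 14)(7 8) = [0, 1, 2, 3, 4, 14, 6, 8, 7, 9, 10, 11, 12, 13, 5]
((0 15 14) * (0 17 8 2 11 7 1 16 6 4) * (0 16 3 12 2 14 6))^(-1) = ((0 15 6 4 16)(1 3 12 2 11 7)(8 14 17))^(-1) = (0 16 4 6 15)(1 7 11 2 12 3)(8 17 14)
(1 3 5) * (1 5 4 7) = (1 3 4 7) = [0, 3, 2, 4, 7, 5, 6, 1]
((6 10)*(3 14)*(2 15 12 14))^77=(2 12 3 15 14)(6 10)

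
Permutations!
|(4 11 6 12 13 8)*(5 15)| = 6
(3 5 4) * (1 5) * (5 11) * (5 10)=(1 11 10 5 4 3)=[0, 11, 2, 1, 3, 4, 6, 7, 8, 9, 5, 10]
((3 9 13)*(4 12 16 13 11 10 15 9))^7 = (3 12 13 4 16)(9 15 10 11)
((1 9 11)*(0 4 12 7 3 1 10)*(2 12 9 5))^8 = (0 11 4 10 9)(1 2 7)(3 5 12)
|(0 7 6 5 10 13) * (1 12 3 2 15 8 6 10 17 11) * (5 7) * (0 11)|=33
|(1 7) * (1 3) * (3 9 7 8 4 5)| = 10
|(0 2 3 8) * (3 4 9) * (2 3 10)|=12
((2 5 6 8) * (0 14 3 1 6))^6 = (0 2 6 3)(1 14 5 8)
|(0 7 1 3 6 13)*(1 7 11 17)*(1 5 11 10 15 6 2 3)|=|(0 10 15 6 13)(2 3)(5 11 17)|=30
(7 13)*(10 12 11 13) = (7 10 12 11 13) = [0, 1, 2, 3, 4, 5, 6, 10, 8, 9, 12, 13, 11, 7]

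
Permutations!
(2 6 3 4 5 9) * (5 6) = (2 5 9)(3 4 6) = [0, 1, 5, 4, 6, 9, 3, 7, 8, 2]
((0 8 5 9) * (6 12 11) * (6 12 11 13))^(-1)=((0 8 5 9)(6 11 12 13))^(-1)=(0 9 5 8)(6 13 12 11)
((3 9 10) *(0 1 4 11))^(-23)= (0 1 4 11)(3 9 10)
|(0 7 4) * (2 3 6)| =|(0 7 4)(2 3 6)| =3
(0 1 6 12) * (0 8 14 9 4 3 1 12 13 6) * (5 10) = [12, 0, 2, 1, 3, 10, 13, 7, 14, 4, 5, 11, 8, 6, 9] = (0 12 8 14 9 4 3 1)(5 10)(6 13)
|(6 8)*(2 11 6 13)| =|(2 11 6 8 13)| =5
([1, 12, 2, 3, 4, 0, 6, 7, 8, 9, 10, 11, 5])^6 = (0 12)(1 5)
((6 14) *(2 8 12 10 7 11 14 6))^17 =(2 10 14 12 11 8 7)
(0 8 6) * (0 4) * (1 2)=(0 8 6 4)(1 2)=[8, 2, 1, 3, 0, 5, 4, 7, 6]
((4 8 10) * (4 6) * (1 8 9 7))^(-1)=(1 7 9 4 6 10 8)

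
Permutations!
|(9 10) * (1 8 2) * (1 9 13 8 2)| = |(1 2 9 10 13 8)| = 6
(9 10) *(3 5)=(3 5)(9 10)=[0, 1, 2, 5, 4, 3, 6, 7, 8, 10, 9]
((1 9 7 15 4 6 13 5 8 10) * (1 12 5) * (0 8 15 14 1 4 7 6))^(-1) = (0 4 13 6 9 1 14 7 15 5 12 10 8)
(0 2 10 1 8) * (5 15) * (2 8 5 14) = (0 8)(1 5 15 14 2 10) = [8, 5, 10, 3, 4, 15, 6, 7, 0, 9, 1, 11, 12, 13, 2, 14]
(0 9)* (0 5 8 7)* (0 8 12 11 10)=(0 9 5 12 11 10)(7 8)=[9, 1, 2, 3, 4, 12, 6, 8, 7, 5, 0, 10, 11]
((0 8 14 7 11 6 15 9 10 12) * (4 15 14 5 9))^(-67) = ((0 8 5 9 10 12)(4 15)(6 14 7 11))^(-67) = (0 12 10 9 5 8)(4 15)(6 14 7 11)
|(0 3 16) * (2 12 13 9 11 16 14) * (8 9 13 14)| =6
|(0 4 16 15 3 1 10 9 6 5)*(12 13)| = 10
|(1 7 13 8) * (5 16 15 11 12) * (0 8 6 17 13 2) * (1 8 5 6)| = |(0 5 16 15 11 12 6 17 13 1 7 2)| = 12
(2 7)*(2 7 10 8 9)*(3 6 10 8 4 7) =(2 8 9)(3 6 10 4 7) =[0, 1, 8, 6, 7, 5, 10, 3, 9, 2, 4]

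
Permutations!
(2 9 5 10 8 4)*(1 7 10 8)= [0, 7, 9, 3, 2, 8, 6, 10, 4, 5, 1]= (1 7 10)(2 9 5 8 4)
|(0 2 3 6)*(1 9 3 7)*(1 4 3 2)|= 8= |(0 1 9 2 7 4 3 6)|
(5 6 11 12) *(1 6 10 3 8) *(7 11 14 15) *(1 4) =(1 6 14 15 7 11 12 5 10 3 8 4) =[0, 6, 2, 8, 1, 10, 14, 11, 4, 9, 3, 12, 5, 13, 15, 7]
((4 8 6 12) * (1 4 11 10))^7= (12)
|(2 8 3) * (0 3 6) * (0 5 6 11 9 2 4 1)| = |(0 3 4 1)(2 8 11 9)(5 6)| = 4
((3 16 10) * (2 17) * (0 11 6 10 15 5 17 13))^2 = (0 6 3 15 17 13 11 10 16 5 2) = ((0 11 6 10 3 16 15 5 17 2 13))^2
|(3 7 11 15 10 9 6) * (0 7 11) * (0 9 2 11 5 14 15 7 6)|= 11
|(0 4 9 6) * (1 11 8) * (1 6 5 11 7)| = 14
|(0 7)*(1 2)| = 2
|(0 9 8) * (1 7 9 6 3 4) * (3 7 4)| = |(0 6 7 9 8)(1 4)| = 10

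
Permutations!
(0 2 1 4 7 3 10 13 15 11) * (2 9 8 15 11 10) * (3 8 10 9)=[3, 4, 1, 2, 7, 5, 6, 8, 15, 10, 13, 0, 12, 11, 14, 9]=(0 3 2 1 4 7 8 15 9 10 13 11)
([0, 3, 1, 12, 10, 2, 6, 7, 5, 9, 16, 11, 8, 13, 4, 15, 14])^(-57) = (1 8)(2 12)(3 5)(4 14 16 10)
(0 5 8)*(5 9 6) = (0 9 6 5 8) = [9, 1, 2, 3, 4, 8, 5, 7, 0, 6]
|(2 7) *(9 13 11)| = 6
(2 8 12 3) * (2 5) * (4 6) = (2 8 12 3 5)(4 6) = [0, 1, 8, 5, 6, 2, 4, 7, 12, 9, 10, 11, 3]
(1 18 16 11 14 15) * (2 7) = [0, 18, 7, 3, 4, 5, 6, 2, 8, 9, 10, 14, 12, 13, 15, 1, 11, 17, 16] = (1 18 16 11 14 15)(2 7)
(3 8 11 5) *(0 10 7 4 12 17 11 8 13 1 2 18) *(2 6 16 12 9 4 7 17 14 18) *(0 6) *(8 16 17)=(0 10 8 16 12 14 18 6 17 11 5 3 13 1)(4 9)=[10, 0, 2, 13, 9, 3, 17, 7, 16, 4, 8, 5, 14, 1, 18, 15, 12, 11, 6]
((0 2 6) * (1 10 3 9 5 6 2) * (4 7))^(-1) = ((0 1 10 3 9 5 6)(4 7))^(-1) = (0 6 5 9 3 10 1)(4 7)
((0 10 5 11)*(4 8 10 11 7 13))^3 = ((0 11)(4 8 10 5 7 13))^3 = (0 11)(4 5)(7 8)(10 13)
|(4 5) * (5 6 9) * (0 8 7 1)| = 4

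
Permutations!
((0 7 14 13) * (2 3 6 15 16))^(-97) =(0 13 14 7)(2 15 3 16 6)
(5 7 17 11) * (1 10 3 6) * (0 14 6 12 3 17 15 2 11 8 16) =(0 14 6 1 10 17 8 16)(2 11 5 7 15)(3 12) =[14, 10, 11, 12, 4, 7, 1, 15, 16, 9, 17, 5, 3, 13, 6, 2, 0, 8]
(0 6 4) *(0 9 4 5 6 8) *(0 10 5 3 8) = (3 8 10 5 6)(4 9) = [0, 1, 2, 8, 9, 6, 3, 7, 10, 4, 5]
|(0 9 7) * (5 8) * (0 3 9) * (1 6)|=|(1 6)(3 9 7)(5 8)|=6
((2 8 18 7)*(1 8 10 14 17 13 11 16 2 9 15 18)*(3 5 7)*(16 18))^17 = ((1 8)(2 10 14 17 13 11 18 3 5 7 9 15 16))^17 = (1 8)(2 13 5 16 17 3 15 14 18 9 10 11 7)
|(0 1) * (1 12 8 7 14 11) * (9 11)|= 8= |(0 12 8 7 14 9 11 1)|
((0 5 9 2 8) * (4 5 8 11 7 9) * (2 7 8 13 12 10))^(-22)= (0 8 11 2 10 12 13)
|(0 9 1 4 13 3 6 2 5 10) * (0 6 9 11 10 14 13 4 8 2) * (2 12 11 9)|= 40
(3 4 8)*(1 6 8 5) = [0, 6, 2, 4, 5, 1, 8, 7, 3] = (1 6 8 3 4 5)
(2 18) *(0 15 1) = [15, 0, 18, 3, 4, 5, 6, 7, 8, 9, 10, 11, 12, 13, 14, 1, 16, 17, 2] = (0 15 1)(2 18)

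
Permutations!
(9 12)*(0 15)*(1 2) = (0 15)(1 2)(9 12) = [15, 2, 1, 3, 4, 5, 6, 7, 8, 12, 10, 11, 9, 13, 14, 0]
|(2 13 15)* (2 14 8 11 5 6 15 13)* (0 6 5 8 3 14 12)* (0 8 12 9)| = 12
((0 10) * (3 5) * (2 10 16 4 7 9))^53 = (0 9 16 2 4 10 7)(3 5)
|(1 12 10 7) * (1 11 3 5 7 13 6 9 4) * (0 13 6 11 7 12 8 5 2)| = 40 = |(0 13 11 3 2)(1 8 5 12 10 6 9 4)|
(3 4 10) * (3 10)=(10)(3 4)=[0, 1, 2, 4, 3, 5, 6, 7, 8, 9, 10]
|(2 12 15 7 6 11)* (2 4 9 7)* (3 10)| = 30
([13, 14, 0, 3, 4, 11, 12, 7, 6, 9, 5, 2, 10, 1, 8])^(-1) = (0 2 11 5 10 12 6 8 14 1 13)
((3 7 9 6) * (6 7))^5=(3 6)(7 9)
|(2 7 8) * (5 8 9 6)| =6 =|(2 7 9 6 5 8)|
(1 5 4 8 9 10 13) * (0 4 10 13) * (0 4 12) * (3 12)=(0 3 12)(1 5 10 4 8 9 13)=[3, 5, 2, 12, 8, 10, 6, 7, 9, 13, 4, 11, 0, 1]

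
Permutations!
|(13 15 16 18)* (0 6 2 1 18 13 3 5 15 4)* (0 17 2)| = |(0 6)(1 18 3 5 15 16 13 4 17 2)| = 10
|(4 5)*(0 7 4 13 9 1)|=7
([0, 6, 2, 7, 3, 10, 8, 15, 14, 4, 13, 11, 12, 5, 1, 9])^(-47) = (1 6 8 14)(3 9 7 4 15)(5 10 13)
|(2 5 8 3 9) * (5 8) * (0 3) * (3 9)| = |(0 9 2 8)| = 4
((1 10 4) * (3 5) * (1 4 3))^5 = (1 10 3 5)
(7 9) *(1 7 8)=(1 7 9 8)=[0, 7, 2, 3, 4, 5, 6, 9, 1, 8]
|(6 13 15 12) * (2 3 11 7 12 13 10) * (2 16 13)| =10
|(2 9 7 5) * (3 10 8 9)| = 7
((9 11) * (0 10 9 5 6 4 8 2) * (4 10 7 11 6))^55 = (0 2 8 4 5 11 7)(6 10 9)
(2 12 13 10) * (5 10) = (2 12 13 5 10) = [0, 1, 12, 3, 4, 10, 6, 7, 8, 9, 2, 11, 13, 5]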